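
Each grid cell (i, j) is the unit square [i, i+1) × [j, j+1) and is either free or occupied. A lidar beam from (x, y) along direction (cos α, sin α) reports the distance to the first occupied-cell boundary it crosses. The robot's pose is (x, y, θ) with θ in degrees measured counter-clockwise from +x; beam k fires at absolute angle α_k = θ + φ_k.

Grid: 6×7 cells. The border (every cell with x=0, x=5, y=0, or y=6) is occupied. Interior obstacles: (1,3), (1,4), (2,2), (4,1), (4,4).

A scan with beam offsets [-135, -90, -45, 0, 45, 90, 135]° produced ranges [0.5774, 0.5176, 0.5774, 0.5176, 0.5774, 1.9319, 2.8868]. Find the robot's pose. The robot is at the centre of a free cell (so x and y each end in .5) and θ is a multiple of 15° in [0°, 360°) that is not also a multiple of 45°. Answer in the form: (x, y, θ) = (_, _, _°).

The pose lattice has 15·16 = 240 candidates. Test each by forward raycasting.
  (2.5, 5.5, 210°): beam 1 = 0.5176 ≠ 0.5774 ✗
  (2.5, 4.5, 330°): beam 1 = 0.5176 ≠ 0.5774 ✗
  (1.5, 1.5, 195°): beam 1 = 1.0000 ≠ 0.5774 ✗
  (4.5, 5.5, 195°): beam 3 = 1.0000 ≠ 0.5774 ✗
  …
  (4.5, 5.5, 75°): r_1=0.5774, r_2=0.5176, r_3=0.5774, r_4=0.5176, r_5=0.5774, r_6=1.9319, r_7=2.8868 — all match ✓
Unique over the lattice → pose = (4.5, 5.5, 75°).

(x, y, θ) = (4.5, 5.5, 75°)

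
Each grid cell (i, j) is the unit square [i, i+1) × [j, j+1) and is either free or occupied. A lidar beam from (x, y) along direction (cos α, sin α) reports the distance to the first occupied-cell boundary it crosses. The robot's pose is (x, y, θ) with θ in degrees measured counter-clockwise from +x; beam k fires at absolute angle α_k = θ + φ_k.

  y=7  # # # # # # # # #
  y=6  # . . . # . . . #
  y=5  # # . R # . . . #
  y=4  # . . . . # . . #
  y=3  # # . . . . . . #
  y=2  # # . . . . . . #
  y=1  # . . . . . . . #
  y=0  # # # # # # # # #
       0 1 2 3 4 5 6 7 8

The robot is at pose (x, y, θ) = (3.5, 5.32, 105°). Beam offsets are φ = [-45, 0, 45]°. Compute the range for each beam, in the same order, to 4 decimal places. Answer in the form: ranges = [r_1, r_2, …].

beam 1: φ=-45°, α=60°
  d=(0.5000,0.8660)  start (3,5)  tX=1.0000 tY=0.7852  stride 1/|dx|=2.0000 1/|dy|=1.1547
    cross y-line → (3,6), t=0.7852
    cross x-line → (4,6), t=1.0000 (wall)
  → r_1 = 1.0000
beam 2: φ=0°, α=105°
  d=(-0.2588,0.9659)  start (3,5)  tX=1.9319 tY=0.7040  stride 1/|dx|=3.8637 1/|dy|=1.0353
    cross y-line → (3,6), t=0.7040
    cross y-line → (3,7), t=1.7393 (wall)
  → r_2 = 1.7393
beam 3: φ=45°, α=150°
  d=(-0.8660,0.5000)  start (3,5)  tX=0.5774 tY=1.3600  stride 1/|dx|=1.1547 1/|dy|=2.0000
    cross x-line → (2,5), t=0.5774
    cross y-line → (2,6), t=1.3600
    cross x-line → (1,6), t=1.7321
    cross x-line → (0,6), t=2.8868 (wall)
  → r_3 = 2.8868

ranges = [1.0000, 1.7393, 2.8868]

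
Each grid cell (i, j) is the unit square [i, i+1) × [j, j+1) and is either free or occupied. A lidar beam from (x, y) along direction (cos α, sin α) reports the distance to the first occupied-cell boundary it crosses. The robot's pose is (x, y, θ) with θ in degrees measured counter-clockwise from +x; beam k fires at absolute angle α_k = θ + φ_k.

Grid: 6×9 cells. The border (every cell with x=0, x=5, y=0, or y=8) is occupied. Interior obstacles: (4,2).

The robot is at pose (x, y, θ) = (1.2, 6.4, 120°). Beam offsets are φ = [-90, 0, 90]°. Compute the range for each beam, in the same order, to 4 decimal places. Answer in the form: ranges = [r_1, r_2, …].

beam 1: φ=-90°, α=30°
  d=(0.8660,0.5000)  start (1,6)  tX=0.9238 tY=1.2000  stride 1/|dx|=1.1547 1/|dy|=2.0000
    cross x-line → (2,6), t=0.9238
    cross y-line → (2,7), t=1.2000
    cross x-line → (3,7), t=2.0785
    cross y-line → (3,8), t=3.2000 (wall)
  → r_1 = 3.2000
beam 2: φ=0°, α=120°
  d=(-0.5000,0.8660)  start (1,6)  tX=0.4000 tY=0.6928  stride 1/|dx|=2.0000 1/|dy|=1.1547
    cross x-line → (0,6), t=0.4000 (wall)
  → r_2 = 0.4000
beam 3: φ=90°, α=210°
  d=(-0.8660,-0.5000)  start (1,6)  tX=0.2309 tY=0.8000  stride 1/|dx|=1.1547 1/|dy|=2.0000
    cross x-line → (0,6), t=0.2309 (wall)
  → r_3 = 0.2309

ranges = [3.2000, 0.4000, 0.2309]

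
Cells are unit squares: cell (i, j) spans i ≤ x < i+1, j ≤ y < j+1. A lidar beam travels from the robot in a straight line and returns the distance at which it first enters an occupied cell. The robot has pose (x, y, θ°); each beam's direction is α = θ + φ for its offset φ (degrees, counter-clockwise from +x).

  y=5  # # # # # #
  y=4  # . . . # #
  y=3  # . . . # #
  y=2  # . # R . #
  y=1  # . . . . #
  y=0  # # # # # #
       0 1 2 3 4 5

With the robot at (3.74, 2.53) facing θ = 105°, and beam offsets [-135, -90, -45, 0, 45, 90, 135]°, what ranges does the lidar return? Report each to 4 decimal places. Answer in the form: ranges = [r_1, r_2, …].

beam 1: φ=-135°, α=330°
  cosα=0.8660 sinα=-0.5000 | (3,2) | tMaxX 0.3002 tMaxY 1.0600 | tΔX 1.1547 tΔY 2.0000
    t=0.3002 [x] (4,2)
    t=1.0600 [y] (4,1)
    t=1.4549 [x] (5,1) — stop
  → r_1 = 1.4549
beam 2: φ=-90°, α=15°
  cosα=0.9659 sinα=0.2588 | (3,2) | tMaxX 0.2692 tMaxY 1.8159 | tΔX 1.0353 tΔY 3.8637
    t=0.2692 [x] (4,2)
    t=1.3044 [x] (5,2) — stop
  → r_2 = 1.3044
beam 3: φ=-45°, α=60°
  cosα=0.5000 sinα=0.8660 | (3,2) | tMaxX 0.5200 tMaxY 0.5427 | tΔX 2.0000 tΔY 1.1547
    t=0.5200 [x] (4,2)
    t=0.5427 [y] (4,3) — stop
  → r_3 = 0.5427
beam 4: φ=0°, α=105°
  cosα=-0.2588 sinα=0.9659 | (3,2) | tMaxX 2.8591 tMaxY 0.4866 | tΔX 3.8637 tΔY 1.0353
    t=0.4866 [y] (3,3)
    t=1.5219 [y] (3,4)
    t=2.5571 [y] (3,5) — stop
  → r_4 = 2.5571
beam 5: φ=45°, α=150°
  cosα=-0.8660 sinα=0.5000 | (3,2) | tMaxX 0.8545 tMaxY 0.9400 | tΔX 1.1547 tΔY 2.0000
    t=0.8545 [x] (2,2) — stop
  → r_5 = 0.8545
beam 6: φ=90°, α=195°
  cosα=-0.9659 sinα=-0.2588 | (3,2) | tMaxX 0.7661 tMaxY 2.0478 | tΔX 1.0353 tΔY 3.8637
    t=0.7661 [x] (2,2) — stop
  → r_6 = 0.7661
beam 7: φ=135°, α=240°
  cosα=-0.5000 sinα=-0.8660 | (3,2) | tMaxX 1.4800 tMaxY 0.6120 | tΔX 2.0000 tΔY 1.1547
    t=0.6120 [y] (3,1)
    t=1.4800 [x] (2,1)
    t=1.7667 [y] (2,0) — stop
  → r_7 = 1.7667

ranges = [1.4549, 1.3044, 0.5427, 2.5571, 0.8545, 0.7661, 1.7667]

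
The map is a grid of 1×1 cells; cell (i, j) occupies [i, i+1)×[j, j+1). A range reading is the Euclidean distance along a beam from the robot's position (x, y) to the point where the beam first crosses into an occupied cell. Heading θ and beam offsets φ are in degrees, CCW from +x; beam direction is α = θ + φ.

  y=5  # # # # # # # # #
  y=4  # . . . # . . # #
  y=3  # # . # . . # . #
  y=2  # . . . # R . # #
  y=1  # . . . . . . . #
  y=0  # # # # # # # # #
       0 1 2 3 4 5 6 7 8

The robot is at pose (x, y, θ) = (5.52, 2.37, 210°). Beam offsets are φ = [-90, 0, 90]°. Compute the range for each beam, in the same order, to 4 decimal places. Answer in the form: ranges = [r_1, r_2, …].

ranges = [1.8822, 0.6004, 1.5819]

beam 1: φ=-90°, α=120°
  direction (-0.5000, 0.8660); cell (5,2); t to first gridline: x 1.0400, y 0.7275 (then +2.0000 / +1.1547)
    (5,3) via y @ 0.7275
    (4,3) via x @ 1.0400
    (4,4) via y @ 1.8822  # hit
  → r_1 = 1.8822
beam 2: φ=0°, α=210°
  direction (-0.8660, -0.5000); cell (5,2); t to first gridline: x 0.6004, y 0.7400 (then +1.1547 / +2.0000)
    (4,2) via x @ 0.6004  # hit
  → r_2 = 0.6004
beam 3: φ=90°, α=300°
  direction (0.5000, -0.8660); cell (5,2); t to first gridline: x 0.9600, y 0.4272 (then +2.0000 / +1.1547)
    (5,1) via y @ 0.4272
    (6,1) via x @ 0.9600
    (6,0) via y @ 1.5819  # hit
  → r_3 = 1.5819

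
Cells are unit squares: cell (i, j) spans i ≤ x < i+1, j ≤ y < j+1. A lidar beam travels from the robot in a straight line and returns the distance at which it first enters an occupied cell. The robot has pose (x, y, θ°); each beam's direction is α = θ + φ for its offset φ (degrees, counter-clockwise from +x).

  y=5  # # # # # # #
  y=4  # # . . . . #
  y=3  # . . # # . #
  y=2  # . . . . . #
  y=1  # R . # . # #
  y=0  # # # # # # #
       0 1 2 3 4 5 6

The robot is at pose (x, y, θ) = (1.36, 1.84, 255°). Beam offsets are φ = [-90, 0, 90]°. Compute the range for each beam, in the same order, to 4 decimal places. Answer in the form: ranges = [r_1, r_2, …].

ranges = [0.3727, 0.8696, 1.6979]

beam 1: φ=-90°, α=165°
  dir = (cos 165°, sin 165°) = (-0.9659, 0.2588); from cell (1,1)
  next x-line at t=0.3727, next y-line at t=0.6182; Δt_x=1.0353, Δt_y=3.8637
    x: enter (0,1) at t=0.3727 ← occupied
  → r_1 = 0.3727
beam 2: φ=0°, α=255°
  dir = (cos 255°, sin 255°) = (-0.2588, -0.9659); from cell (1,1)
  next x-line at t=1.3909, next y-line at t=0.8696; Δt_x=3.8637, Δt_y=1.0353
    y: enter (1,0) at t=0.8696 ← occupied
  → r_2 = 0.8696
beam 3: φ=90°, α=345°
  dir = (cos 345°, sin 345°) = (0.9659, -0.2588); from cell (1,1)
  next x-line at t=0.6626, next y-line at t=3.2455; Δt_x=1.0353, Δt_y=3.8637
    x: enter (2,1) at t=0.6626
    x: enter (3,1) at t=1.6979 ← occupied
  → r_3 = 1.6979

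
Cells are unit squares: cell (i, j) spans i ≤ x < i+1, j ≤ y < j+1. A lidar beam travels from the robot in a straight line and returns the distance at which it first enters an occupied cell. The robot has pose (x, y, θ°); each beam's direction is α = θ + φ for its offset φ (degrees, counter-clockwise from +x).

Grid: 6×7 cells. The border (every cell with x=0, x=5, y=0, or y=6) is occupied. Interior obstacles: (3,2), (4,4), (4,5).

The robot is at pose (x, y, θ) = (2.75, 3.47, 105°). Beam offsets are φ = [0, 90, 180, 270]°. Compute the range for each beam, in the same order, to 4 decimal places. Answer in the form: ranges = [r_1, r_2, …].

beam 1: φ=0°, α=105°
  direction (-0.2588, 0.9659); cell (2,3); t to first gridline: x 2.8978, y 0.5487 (then +3.8637 / +1.0353)
    (2,4) via y @ 0.5487
    (2,5) via y @ 1.5840
    (2,6) via y @ 2.6192  # hit
  → r_1 = 2.6192
beam 2: φ=90°, α=195°
  direction (-0.9659, -0.2588); cell (2,3); t to first gridline: x 0.7765, y 1.8159 (then +1.0353 / +3.8637)
    (1,3) via x @ 0.7765
    (0,3) via x @ 1.8117  # hit
  → r_2 = 1.8117
beam 3: φ=180°, α=285°
  direction (0.2588, -0.9659); cell (2,3); t to first gridline: x 0.9659, y 0.4866 (then +3.8637 / +1.0353)
    (2,2) via y @ 0.4866
    (3,2) via x @ 0.9659  # hit
  → r_3 = 0.9659
beam 4: φ=270°, α=15°
  direction (0.9659, 0.2588); cell (2,3); t to first gridline: x 0.2588, y 2.0478 (then +1.0353 / +3.8637)
    (3,3) via x @ 0.2588
    (4,3) via x @ 1.2941
    (4,4) via y @ 2.0478  # hit
  → r_4 = 2.0478

ranges = [2.6192, 1.8117, 0.9659, 2.0478]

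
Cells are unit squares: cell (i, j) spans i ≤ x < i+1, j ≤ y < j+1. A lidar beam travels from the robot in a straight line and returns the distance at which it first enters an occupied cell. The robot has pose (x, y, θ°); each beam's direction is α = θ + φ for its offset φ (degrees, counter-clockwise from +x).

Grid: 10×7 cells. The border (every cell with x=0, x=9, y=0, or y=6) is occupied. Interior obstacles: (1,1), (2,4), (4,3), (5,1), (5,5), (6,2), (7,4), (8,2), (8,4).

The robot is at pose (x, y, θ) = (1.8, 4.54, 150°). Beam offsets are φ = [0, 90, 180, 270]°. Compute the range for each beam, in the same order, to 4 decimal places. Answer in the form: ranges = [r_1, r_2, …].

ranges = [0.9238, 1.6000, 0.2309, 0.4000]

beam 1: φ=0°, α=150°
  d=(-0.8660,0.5000)  start (1,4)  tX=0.9238 tY=0.9200  stride 1/|dx|=1.1547 1/|dy|=2.0000
    cross y-line → (1,5), t=0.9200
    cross x-line → (0,5), t=0.9238 (wall)
  → r_1 = 0.9238
beam 2: φ=90°, α=240°
  d=(-0.5000,-0.8660)  start (1,4)  tX=1.6000 tY=0.6235  stride 1/|dx|=2.0000 1/|dy|=1.1547
    cross y-line → (1,3), t=0.6235
    cross x-line → (0,3), t=1.6000 (wall)
  → r_2 = 1.6000
beam 3: φ=180°, α=330°
  d=(0.8660,-0.5000)  start (1,4)  tX=0.2309 tY=1.0800  stride 1/|dx|=1.1547 1/|dy|=2.0000
    cross x-line → (2,4), t=0.2309 (wall)
  → r_3 = 0.2309
beam 4: φ=270°, α=60°
  d=(0.5000,0.8660)  start (1,4)  tX=0.4000 tY=0.5312  stride 1/|dx|=2.0000 1/|dy|=1.1547
    cross x-line → (2,4), t=0.4000 (wall)
  → r_4 = 0.4000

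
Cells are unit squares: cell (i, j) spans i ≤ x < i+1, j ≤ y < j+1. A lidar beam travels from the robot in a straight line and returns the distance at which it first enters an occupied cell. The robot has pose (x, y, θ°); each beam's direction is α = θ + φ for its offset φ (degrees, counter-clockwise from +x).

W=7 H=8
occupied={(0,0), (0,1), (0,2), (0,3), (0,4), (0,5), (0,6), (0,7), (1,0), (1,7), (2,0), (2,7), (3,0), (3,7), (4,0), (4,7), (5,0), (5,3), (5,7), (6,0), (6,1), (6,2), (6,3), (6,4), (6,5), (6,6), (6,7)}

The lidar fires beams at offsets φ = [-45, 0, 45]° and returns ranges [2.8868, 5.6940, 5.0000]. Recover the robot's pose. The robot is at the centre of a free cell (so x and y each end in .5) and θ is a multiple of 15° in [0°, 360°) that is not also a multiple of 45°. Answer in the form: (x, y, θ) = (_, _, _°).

(x, y, θ) = (3.5, 1.5, 75°)

The pose lattice has 29·16 = 464 candidates. Test each by forward raycasting.
  (4.5, 3.5, 60°): beam 1 = 0.5176 ≠ 2.8868 ✗
  (4.5, 4.5, 105°): beam 2 = 2.5882 ≠ 5.6940 ✗
  (1.5, 3.5, 120°): beam 1 = 3.6235 ≠ 2.8868 ✗
  (3.5, 2.5, 60°): beam 1 = 1.9319 ≠ 2.8868 ✗
  …
  (3.5, 1.5, 75°): r_1=2.8868, r_2=5.6940, r_3=5.0000 — all match ✓
Only this pose fits every beam.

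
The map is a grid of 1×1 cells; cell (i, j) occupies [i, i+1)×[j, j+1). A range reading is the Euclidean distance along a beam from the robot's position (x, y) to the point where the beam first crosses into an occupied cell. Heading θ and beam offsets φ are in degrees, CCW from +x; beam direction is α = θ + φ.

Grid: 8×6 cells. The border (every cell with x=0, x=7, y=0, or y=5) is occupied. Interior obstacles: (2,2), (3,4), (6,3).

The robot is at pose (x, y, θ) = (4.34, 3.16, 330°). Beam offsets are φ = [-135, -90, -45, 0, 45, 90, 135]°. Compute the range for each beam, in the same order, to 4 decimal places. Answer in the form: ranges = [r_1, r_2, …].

ranges = [1.3873, 2.4942, 2.2362, 3.0715, 1.7186, 2.1246, 1.3137]

beam 1: φ=-135°, α=195°
  dir = (cos 195°, sin 195°) = (-0.9659, -0.2588); from cell (4,3)
  next x-line at t=0.3520, next y-line at t=0.6182; Δt_x=1.0353, Δt_y=3.8637
    x: enter (3,3) at t=0.3520
    y: enter (3,2) at t=0.6182
    x: enter (2,2) at t=1.3873 ← occupied
  → r_1 = 1.3873
beam 2: φ=-90°, α=240°
  dir = (cos 240°, sin 240°) = (-0.5000, -0.8660); from cell (4,3)
  next x-line at t=0.6800, next y-line at t=0.1848; Δt_x=2.0000, Δt_y=1.1547
    y: enter (4,2) at t=0.1848
    x: enter (3,2) at t=0.6800
    y: enter (3,1) at t=1.3395
    y: enter (3,0) at t=2.4942 ← occupied
  → r_2 = 2.4942
beam 3: φ=-45°, α=285°
  dir = (cos 285°, sin 285°) = (0.2588, -0.9659); from cell (4,3)
  next x-line at t=2.5500, next y-line at t=0.1656; Δt_x=3.8637, Δt_y=1.0353
    y: enter (4,2) at t=0.1656
    y: enter (4,1) at t=1.2009
    y: enter (4,0) at t=2.2362 ← occupied
  → r_3 = 2.2362
beam 4: φ=0°, α=330°
  dir = (cos 330°, sin 330°) = (0.8660, -0.5000); from cell (4,3)
  next x-line at t=0.7621, next y-line at t=0.3200; Δt_x=1.1547, Δt_y=2.0000
    y: enter (4,2) at t=0.3200
    x: enter (5,2) at t=0.7621
    x: enter (6,2) at t=1.9168
    y: enter (6,1) at t=2.3200
    x: enter (7,1) at t=3.0715 ← occupied
  → r_4 = 3.0715
beam 5: φ=45°, α=15°
  dir = (cos 15°, sin 15°) = (0.9659, 0.2588); from cell (4,3)
  next x-line at t=0.6833, next y-line at t=3.2455; Δt_x=1.0353, Δt_y=3.8637
    x: enter (5,3) at t=0.6833
    x: enter (6,3) at t=1.7186 ← occupied
  → r_5 = 1.7186
beam 6: φ=90°, α=60°
  dir = (cos 60°, sin 60°) = (0.5000, 0.8660); from cell (4,3)
  next x-line at t=1.3200, next y-line at t=0.9699; Δt_x=2.0000, Δt_y=1.1547
    y: enter (4,4) at t=0.9699
    x: enter (5,4) at t=1.3200
    y: enter (5,5) at t=2.1246 ← occupied
  → r_6 = 2.1246
beam 7: φ=135°, α=105°
  dir = (cos 105°, sin 105°) = (-0.2588, 0.9659); from cell (4,3)
  next x-line at t=1.3137, next y-line at t=0.8696; Δt_x=3.8637, Δt_y=1.0353
    y: enter (4,4) at t=0.8696
    x: enter (3,4) at t=1.3137 ← occupied
  → r_7 = 1.3137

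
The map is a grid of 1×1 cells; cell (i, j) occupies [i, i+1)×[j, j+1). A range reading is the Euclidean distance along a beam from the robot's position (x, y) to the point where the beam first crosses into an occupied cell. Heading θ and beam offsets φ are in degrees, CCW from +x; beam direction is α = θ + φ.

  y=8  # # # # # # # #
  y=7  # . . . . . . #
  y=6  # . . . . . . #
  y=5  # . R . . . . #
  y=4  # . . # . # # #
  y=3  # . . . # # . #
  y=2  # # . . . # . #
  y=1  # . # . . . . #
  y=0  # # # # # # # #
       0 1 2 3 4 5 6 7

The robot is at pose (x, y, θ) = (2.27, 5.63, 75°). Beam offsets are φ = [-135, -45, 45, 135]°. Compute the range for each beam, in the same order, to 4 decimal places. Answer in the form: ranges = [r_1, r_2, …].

beam 1: φ=-135°, α=300°
  dir = (cos 300°, sin 300°) = (0.5000, -0.8660); from cell (2,5)
  next x-line at t=1.4600, next y-line at t=0.7275; Δt_x=2.0000, Δt_y=1.1547
    y: enter (2,4) at t=0.7275
    x: enter (3,4) at t=1.4600 ← occupied
  → r_1 = 1.4600
beam 2: φ=-45°, α=30°
  dir = (cos 30°, sin 30°) = (0.8660, 0.5000); from cell (2,5)
  next x-line at t=0.8429, next y-line at t=0.7400; Δt_x=1.1547, Δt_y=2.0000
    y: enter (2,6) at t=0.7400
    x: enter (3,6) at t=0.8429
    x: enter (4,6) at t=1.9976
    y: enter (4,7) at t=2.7400
    x: enter (5,7) at t=3.1523
    x: enter (6,7) at t=4.3070
    y: enter (6,8) at t=4.7400 ← occupied
  → r_2 = 4.7400
beam 3: φ=45°, α=120°
  dir = (cos 120°, sin 120°) = (-0.5000, 0.8660); from cell (2,5)
  next x-line at t=0.5400, next y-line at t=0.4272; Δt_x=2.0000, Δt_y=1.1547
    y: enter (2,6) at t=0.4272
    x: enter (1,6) at t=0.5400
    y: enter (1,7) at t=1.5819
    x: enter (0,7) at t=2.5400 ← occupied
  → r_3 = 2.5400
beam 4: φ=135°, α=210°
  dir = (cos 210°, sin 210°) = (-0.8660, -0.5000); from cell (2,5)
  next x-line at t=0.3118, next y-line at t=1.2600; Δt_x=1.1547, Δt_y=2.0000
    x: enter (1,5) at t=0.3118
    y: enter (1,4) at t=1.2600
    x: enter (0,4) at t=1.4665 ← occupied
  → r_4 = 1.4665

ranges = [1.4600, 4.7400, 2.5400, 1.4665]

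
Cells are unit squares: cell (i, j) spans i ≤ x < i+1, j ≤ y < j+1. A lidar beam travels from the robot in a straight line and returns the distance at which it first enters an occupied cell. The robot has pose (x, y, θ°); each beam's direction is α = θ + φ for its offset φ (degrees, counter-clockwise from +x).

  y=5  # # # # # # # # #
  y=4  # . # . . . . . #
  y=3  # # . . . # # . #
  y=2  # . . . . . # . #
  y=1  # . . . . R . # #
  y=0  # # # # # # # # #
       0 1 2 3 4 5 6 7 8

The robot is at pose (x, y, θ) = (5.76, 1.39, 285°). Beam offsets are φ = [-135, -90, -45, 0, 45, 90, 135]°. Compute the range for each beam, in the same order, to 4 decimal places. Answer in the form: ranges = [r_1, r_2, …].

beam 1: φ=-135°, α=150°
  cosα=-0.8660 sinα=0.5000 | (5,1) | tMaxX 0.8776 tMaxY 1.2200 | tΔX 1.1547 tΔY 2.0000
    t=0.8776 [x] (4,1)
    t=1.2200 [y] (4,2)
    t=2.0323 [x] (3,2)
    t=3.1870 [x] (2,2)
    t=3.2200 [y] (2,3)
    t=4.3417 [x] (1,3) — stop
  → r_1 = 4.3417
beam 2: φ=-90°, α=195°
  cosα=-0.9659 sinα=-0.2588 | (5,1) | tMaxX 0.7868 tMaxY 1.5068 | tΔX 1.0353 tΔY 3.8637
    t=0.7868 [x] (4,1)
    t=1.5068 [y] (4,0) — stop
  → r_2 = 1.5068
beam 3: φ=-45°, α=240°
  cosα=-0.5000 sinα=-0.8660 | (5,1) | tMaxX 1.5200 tMaxY 0.4503 | tΔX 2.0000 tΔY 1.1547
    t=0.4503 [y] (5,0) — stop
  → r_3 = 0.4503
beam 4: φ=0°, α=285°
  cosα=0.2588 sinα=-0.9659 | (5,1) | tMaxX 0.9273 tMaxY 0.4038 | tΔX 3.8637 tΔY 1.0353
    t=0.4038 [y] (5,0) — stop
  → r_4 = 0.4038
beam 5: φ=45°, α=330°
  cosα=0.8660 sinα=-0.5000 | (5,1) | tMaxX 0.2771 tMaxY 0.7800 | tΔX 1.1547 tΔY 2.0000
    t=0.2771 [x] (6,1)
    t=0.7800 [y] (6,0) — stop
  → r_5 = 0.7800
beam 6: φ=90°, α=15°
  cosα=0.9659 sinα=0.2588 | (5,1) | tMaxX 0.2485 tMaxY 2.3569 | tΔX 1.0353 tΔY 3.8637
    t=0.2485 [x] (6,1)
    t=1.2837 [x] (7,1) — stop
  → r_6 = 1.2837
beam 7: φ=135°, α=60°
  cosα=0.5000 sinα=0.8660 | (5,1) | tMaxX 0.4800 tMaxY 0.7044 | tΔX 2.0000 tΔY 1.1547
    t=0.4800 [x] (6,1)
    t=0.7044 [y] (6,2) — stop
  → r_7 = 0.7044

ranges = [4.3417, 1.5068, 0.4503, 0.4038, 0.7800, 1.2837, 0.7044]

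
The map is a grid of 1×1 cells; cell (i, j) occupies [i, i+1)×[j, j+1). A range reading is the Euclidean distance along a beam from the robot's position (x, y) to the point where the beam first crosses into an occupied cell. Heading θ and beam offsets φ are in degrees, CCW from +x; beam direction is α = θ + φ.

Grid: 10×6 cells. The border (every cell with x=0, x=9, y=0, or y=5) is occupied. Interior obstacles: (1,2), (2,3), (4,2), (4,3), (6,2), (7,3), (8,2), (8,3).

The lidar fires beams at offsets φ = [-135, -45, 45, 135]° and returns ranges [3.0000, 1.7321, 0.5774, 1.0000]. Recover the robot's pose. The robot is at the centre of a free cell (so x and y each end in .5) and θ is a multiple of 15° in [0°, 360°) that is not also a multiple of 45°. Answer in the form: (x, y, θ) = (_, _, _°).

Enumerate (i+0.5, j+0.5, θ) over the 24 free cells and 16 admissible headings. For each, cast all 4 beams and compare to the given ranges.
  (7.5, 1.5, 195°): beam 1 = 1.0000 ≠ 3.0000 ✗
  (2.5, 2.5, 105°): beam 2 = 0.5774 ≠ 1.7321 ✗
  (7.5, 1.5, 285°): beam 1 = 1.0000 ≠ 3.0000 ✗
  (8.5, 4.5, 210°): beam 1 = 0.5176 ≠ 3.0000 ✗
  (4.5, 4.5, 150°): beam 1 = 1.9319 ≠ 3.0000 ✗
  …
  (5.5, 3.5, 165°): r_1=3.0000, r_2=1.7321, r_3=0.5774, r_4=1.0000 — all match ✓
No second candidate reproduces the full scan.

(x, y, θ) = (5.5, 3.5, 165°)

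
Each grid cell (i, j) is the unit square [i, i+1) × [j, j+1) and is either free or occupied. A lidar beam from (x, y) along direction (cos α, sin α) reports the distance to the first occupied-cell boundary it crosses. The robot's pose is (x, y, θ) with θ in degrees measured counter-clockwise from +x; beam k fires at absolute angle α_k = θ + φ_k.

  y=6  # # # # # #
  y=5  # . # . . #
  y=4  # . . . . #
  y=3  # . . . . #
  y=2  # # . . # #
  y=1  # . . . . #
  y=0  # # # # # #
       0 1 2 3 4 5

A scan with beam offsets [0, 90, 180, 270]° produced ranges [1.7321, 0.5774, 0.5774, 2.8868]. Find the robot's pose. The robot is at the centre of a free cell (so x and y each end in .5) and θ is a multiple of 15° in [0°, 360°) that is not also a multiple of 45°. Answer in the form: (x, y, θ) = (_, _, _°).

(x, y, θ) = (1.5, 3.5, 60°)

The pose lattice has 17·16 = 272 candidates. Test each by forward raycasting.
  (1.5, 5.5, 75°): beam 1 = 0.5176 ≠ 1.7321 ✗
  (3.5, 1.5, 300°): beam 1 = 0.5774 ≠ 1.7321 ✗
  (3.5, 2.5, 60°): beam 1 = 3.0000 ≠ 1.7321 ✗
  (1.5, 5.5, 255°): beam 1 = 1.9319 ≠ 1.7321 ✗
  (4.5, 4.5, 345°): beam 1 = 0.5176 ≠ 1.7321 ✗
  …
  (1.5, 3.5, 60°): r_1=1.7321, r_2=0.5774, r_3=0.5774, r_4=2.8868 — all match ✓
Only this pose fits every beam.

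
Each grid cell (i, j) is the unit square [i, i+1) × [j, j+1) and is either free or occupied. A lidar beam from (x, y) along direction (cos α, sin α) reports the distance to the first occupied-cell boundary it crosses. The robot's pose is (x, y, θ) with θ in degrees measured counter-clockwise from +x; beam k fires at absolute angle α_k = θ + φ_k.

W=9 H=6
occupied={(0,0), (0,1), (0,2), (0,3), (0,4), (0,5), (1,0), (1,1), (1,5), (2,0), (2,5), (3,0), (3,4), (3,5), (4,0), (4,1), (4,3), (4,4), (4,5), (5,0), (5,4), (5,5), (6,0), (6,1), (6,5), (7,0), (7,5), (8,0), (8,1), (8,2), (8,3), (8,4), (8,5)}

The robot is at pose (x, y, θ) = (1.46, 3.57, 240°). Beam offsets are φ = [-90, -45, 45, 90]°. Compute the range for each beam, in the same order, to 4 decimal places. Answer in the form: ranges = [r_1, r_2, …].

beam 1: φ=-90°, α=150°
  direction (-0.8660, 0.5000); cell (1,3); t to first gridline: x 0.5312, y 0.8600 (then +1.1547 / +2.0000)
    (0,3) via x @ 0.5312  # hit
  → r_1 = 0.5312
beam 2: φ=-45°, α=195°
  direction (-0.9659, -0.2588); cell (1,3); t to first gridline: x 0.4762, y 2.2023 (then +1.0353 / +3.8637)
    (0,3) via x @ 0.4762  # hit
  → r_2 = 0.4762
beam 3: φ=45°, α=285°
  direction (0.2588, -0.9659); cell (1,3); t to first gridline: x 2.0864, y 0.5901 (then +3.8637 / +1.0353)
    (1,2) via y @ 0.5901
    (1,1) via y @ 1.6254  # hit
  → r_3 = 1.6254
beam 4: φ=90°, α=330°
  direction (0.8660, -0.5000); cell (1,3); t to first gridline: x 0.6235, y 1.1400 (then +1.1547 / +2.0000)
    (2,3) via x @ 0.6235
    (2,2) via y @ 1.1400
    (3,2) via x @ 1.7782
    (4,2) via x @ 2.9329
    (4,1) via y @ 3.1400  # hit
  → r_4 = 3.1400

ranges = [0.5312, 0.4762, 1.6254, 3.1400]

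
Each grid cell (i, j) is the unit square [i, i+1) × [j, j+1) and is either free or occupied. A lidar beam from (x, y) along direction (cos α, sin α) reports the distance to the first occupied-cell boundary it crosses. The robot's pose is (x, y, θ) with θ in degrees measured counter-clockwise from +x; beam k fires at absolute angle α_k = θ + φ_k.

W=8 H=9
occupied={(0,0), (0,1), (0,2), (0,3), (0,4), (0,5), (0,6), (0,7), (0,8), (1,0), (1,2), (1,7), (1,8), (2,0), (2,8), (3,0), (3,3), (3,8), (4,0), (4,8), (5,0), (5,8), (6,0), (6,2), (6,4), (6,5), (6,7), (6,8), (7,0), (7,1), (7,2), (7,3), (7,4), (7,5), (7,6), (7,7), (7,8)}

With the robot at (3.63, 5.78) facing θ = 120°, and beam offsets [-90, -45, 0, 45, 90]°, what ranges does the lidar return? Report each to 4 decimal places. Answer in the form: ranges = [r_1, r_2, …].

ranges = [2.7366, 2.2983, 2.5634, 2.7228, 3.0369]

beam 1: φ=-90°, α=30°
  cosα=0.8660 sinα=0.5000 | (3,5) | tMaxX 0.4272 tMaxY 0.4400 | tΔX 1.1547 tΔY 2.0000
    t=0.4272 [x] (4,5)
    t=0.4400 [y] (4,6)
    t=1.5819 [x] (5,6)
    t=2.4400 [y] (5,7)
    t=2.7366 [x] (6,7) — stop
  → r_1 = 2.7366
beam 2: φ=-45°, α=75°
  cosα=0.2588 sinα=0.9659 | (3,5) | tMaxX 1.4296 tMaxY 0.2278 | tΔX 3.8637 tΔY 1.0353
    t=0.2278 [y] (3,6)
    t=1.2630 [y] (3,7)
    t=1.4296 [x] (4,7)
    t=2.2983 [y] (4,8) — stop
  → r_2 = 2.2983
beam 3: φ=0°, α=120°
  cosα=-0.5000 sinα=0.8660 | (3,5) | tMaxX 1.2600 tMaxY 0.2540 | tΔX 2.0000 tΔY 1.1547
    t=0.2540 [y] (3,6)
    t=1.2600 [x] (2,6)
    t=1.4087 [y] (2,7)
    t=2.5634 [y] (2,8) — stop
  → r_3 = 2.5634
beam 4: φ=45°, α=165°
  cosα=-0.9659 sinα=0.2588 | (3,5) | tMaxX 0.6522 tMaxY 0.8500 | tΔX 1.0353 tΔY 3.8637
    t=0.6522 [x] (2,5)
    t=0.8500 [y] (2,6)
    t=1.6875 [x] (1,6)
    t=2.7228 [x] (0,6) — stop
  → r_4 = 2.7228
beam 5: φ=90°, α=210°
  cosα=-0.8660 sinα=-0.5000 | (3,5) | tMaxX 0.7275 tMaxY 1.5600 | tΔX 1.1547 tΔY 2.0000
    t=0.7275 [x] (2,5)
    t=1.5600 [y] (2,4)
    t=1.8822 [x] (1,4)
    t=3.0369 [x] (0,4) — stop
  → r_5 = 3.0369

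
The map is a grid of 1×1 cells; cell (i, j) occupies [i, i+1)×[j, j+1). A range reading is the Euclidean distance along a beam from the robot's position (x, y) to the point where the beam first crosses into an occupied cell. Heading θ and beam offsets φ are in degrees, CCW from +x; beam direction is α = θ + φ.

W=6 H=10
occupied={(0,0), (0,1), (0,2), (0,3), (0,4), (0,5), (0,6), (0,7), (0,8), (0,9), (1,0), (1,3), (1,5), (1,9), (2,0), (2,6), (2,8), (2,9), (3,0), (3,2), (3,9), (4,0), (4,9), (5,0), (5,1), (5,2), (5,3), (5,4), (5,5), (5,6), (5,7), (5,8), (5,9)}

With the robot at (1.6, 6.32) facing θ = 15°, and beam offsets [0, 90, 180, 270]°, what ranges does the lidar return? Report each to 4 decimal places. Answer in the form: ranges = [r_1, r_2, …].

ranges = [0.4141, 2.3182, 0.6212, 0.3313]

beam 1: φ=0°, α=15°
  d=(0.9659,0.2588)  start (1,6)  tX=0.4141 tY=2.6273  stride 1/|dx|=1.0353 1/|dy|=3.8637
    cross x-line → (2,6), t=0.4141 (wall)
  → r_1 = 0.4141
beam 2: φ=90°, α=105°
  d=(-0.2588,0.9659)  start (1,6)  tX=2.3182 tY=0.7040  stride 1/|dx|=3.8637 1/|dy|=1.0353
    cross y-line → (1,7), t=0.7040
    cross y-line → (1,8), t=1.7393
    cross x-line → (0,8), t=2.3182 (wall)
  → r_2 = 2.3182
beam 3: φ=180°, α=195°
  d=(-0.9659,-0.2588)  start (1,6)  tX=0.6212 tY=1.2364  stride 1/|dx|=1.0353 1/|dy|=3.8637
    cross x-line → (0,6), t=0.6212 (wall)
  → r_3 = 0.6212
beam 4: φ=270°, α=285°
  d=(0.2588,-0.9659)  start (1,6)  tX=1.5455 tY=0.3313  stride 1/|dx|=3.8637 1/|dy|=1.0353
    cross y-line → (1,5), t=0.3313 (wall)
  → r_4 = 0.3313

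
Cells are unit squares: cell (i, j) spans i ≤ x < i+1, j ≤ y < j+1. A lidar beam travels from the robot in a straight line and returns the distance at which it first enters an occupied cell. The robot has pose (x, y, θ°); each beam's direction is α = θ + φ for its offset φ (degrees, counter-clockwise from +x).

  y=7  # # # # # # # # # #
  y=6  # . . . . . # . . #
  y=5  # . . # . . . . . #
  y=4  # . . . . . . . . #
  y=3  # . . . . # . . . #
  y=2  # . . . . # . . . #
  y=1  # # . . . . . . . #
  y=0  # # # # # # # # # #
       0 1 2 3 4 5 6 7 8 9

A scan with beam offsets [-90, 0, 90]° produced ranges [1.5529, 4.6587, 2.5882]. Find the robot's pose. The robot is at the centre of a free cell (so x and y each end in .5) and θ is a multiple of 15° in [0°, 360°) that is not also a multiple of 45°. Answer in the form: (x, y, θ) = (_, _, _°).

The pose lattice has 43·16 = 688 candidates. Test each by forward raycasting.
  (1.5, 6.5, 195°): beam 1 = 0.5176 ≠ 1.5529 ✗
  (1.5, 3.5, 15°): beam 2 = 7.7646 ≠ 4.6587 ✗
  (7.5, 1.5, 120°): beam 1 = 1.7321 ≠ 1.5529 ✗
  (7.5, 4.5, 195°): beam 1 = 1.9319 ≠ 1.5529 ✗
  …
  (3.5, 2.5, 75°): r_1=1.5529, r_2=4.6587, r_3=2.5882 — all match ✓
No second candidate reproduces the full scan.

(x, y, θ) = (3.5, 2.5, 75°)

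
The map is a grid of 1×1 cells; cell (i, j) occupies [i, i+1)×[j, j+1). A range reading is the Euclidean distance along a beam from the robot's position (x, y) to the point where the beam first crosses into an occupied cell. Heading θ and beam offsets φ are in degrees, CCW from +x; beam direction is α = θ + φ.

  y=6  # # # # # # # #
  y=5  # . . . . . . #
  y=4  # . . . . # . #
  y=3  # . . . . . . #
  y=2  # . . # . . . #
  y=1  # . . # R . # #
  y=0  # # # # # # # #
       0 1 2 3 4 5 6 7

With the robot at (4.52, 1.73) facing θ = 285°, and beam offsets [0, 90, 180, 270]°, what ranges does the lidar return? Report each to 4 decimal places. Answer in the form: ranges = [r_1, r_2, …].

ranges = [0.7558, 2.5675, 4.4206, 0.5383]

beam 1: φ=0°, α=285°
  dir = (cos 285°, sin 285°) = (0.2588, -0.9659); from cell (4,1)
  next x-line at t=1.8546, next y-line at t=0.7558; Δt_x=3.8637, Δt_y=1.0353
    y: enter (4,0) at t=0.7558 ← occupied
  → r_1 = 0.7558
beam 2: φ=90°, α=15°
  dir = (cos 15°, sin 15°) = (0.9659, 0.2588); from cell (4,1)
  next x-line at t=0.4969, next y-line at t=1.0432; Δt_x=1.0353, Δt_y=3.8637
    x: enter (5,1) at t=0.4969
    y: enter (5,2) at t=1.0432
    x: enter (6,2) at t=1.5322
    x: enter (7,2) at t=2.5675 ← occupied
  → r_2 = 2.5675
beam 3: φ=180°, α=105°
  dir = (cos 105°, sin 105°) = (-0.2588, 0.9659); from cell (4,1)
  next x-line at t=2.0091, next y-line at t=0.2795; Δt_x=3.8637, Δt_y=1.0353
    y: enter (4,2) at t=0.2795
    y: enter (4,3) at t=1.3148
    x: enter (3,3) at t=2.0091
    y: enter (3,4) at t=2.3501
    y: enter (3,5) at t=3.3854
    y: enter (3,6) at t=4.4206 ← occupied
  → r_3 = 4.4206
beam 4: φ=270°, α=195°
  dir = (cos 195°, sin 195°) = (-0.9659, -0.2588); from cell (4,1)
  next x-line at t=0.5383, next y-line at t=2.8205; Δt_x=1.0353, Δt_y=3.8637
    x: enter (3,1) at t=0.5383 ← occupied
  → r_4 = 0.5383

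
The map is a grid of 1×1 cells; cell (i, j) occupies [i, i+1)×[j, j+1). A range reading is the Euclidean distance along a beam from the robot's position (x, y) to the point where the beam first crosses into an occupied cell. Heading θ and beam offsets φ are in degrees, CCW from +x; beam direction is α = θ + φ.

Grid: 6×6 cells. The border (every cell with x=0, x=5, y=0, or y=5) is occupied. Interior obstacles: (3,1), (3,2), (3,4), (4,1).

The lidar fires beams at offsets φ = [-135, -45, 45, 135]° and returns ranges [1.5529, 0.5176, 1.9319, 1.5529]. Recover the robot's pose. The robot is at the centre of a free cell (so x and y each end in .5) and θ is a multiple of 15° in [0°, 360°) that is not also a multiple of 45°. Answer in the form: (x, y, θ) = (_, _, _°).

The pose lattice has 12·16 = 192 candidates. Test each by forward raycasting.
  (1.5, 1.5, 240°): beam 1 = 1.9319 ≠ 1.5529 ✗
  (2.5, 3.5, 120°): beam 1 = 2.5882 ≠ 1.5529 ✗
  (2.5, 3.5, 300°): beam 2 = 2.5882 ≠ 0.5176 ✗
  …
  (2.5, 2.5, 30°): r_1=1.5529, r_2=0.5176, r_3=1.9319, r_4=1.5529 — all match ✓
Only this pose fits every beam.

(x, y, θ) = (2.5, 2.5, 30°)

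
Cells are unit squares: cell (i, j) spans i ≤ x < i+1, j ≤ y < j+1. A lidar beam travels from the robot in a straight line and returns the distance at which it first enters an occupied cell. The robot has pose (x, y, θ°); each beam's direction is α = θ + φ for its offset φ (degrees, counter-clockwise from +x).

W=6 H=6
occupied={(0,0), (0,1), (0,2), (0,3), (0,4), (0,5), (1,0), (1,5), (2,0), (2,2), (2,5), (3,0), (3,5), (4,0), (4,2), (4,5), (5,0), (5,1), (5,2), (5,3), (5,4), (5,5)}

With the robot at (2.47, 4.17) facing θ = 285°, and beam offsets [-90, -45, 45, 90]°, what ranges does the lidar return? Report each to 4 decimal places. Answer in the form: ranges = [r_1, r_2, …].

beam 1: φ=-90°, α=195°
  d=(-0.9659,-0.2588)  start (2,4)  tX=0.4866 tY=0.6568  stride 1/|dx|=1.0353 1/|dy|=3.8637
    cross x-line → (1,4), t=0.4866
    cross y-line → (1,3), t=0.6568
    cross x-line → (0,3), t=1.5219 (wall)
  → r_1 = 1.5219
beam 2: φ=-45°, α=240°
  d=(-0.5000,-0.8660)  start (2,4)  tX=0.9400 tY=0.1963  stride 1/|dx|=2.0000 1/|dy|=1.1547
    cross y-line → (2,3), t=0.1963
    cross x-line → (1,3), t=0.9400
    cross y-line → (1,2), t=1.3510
    cross y-line → (1,1), t=2.5057
    cross x-line → (0,1), t=2.9400 (wall)
  → r_2 = 2.9400
beam 3: φ=45°, α=330°
  d=(0.8660,-0.5000)  start (2,4)  tX=0.6120 tY=0.3400  stride 1/|dx|=1.1547 1/|dy|=2.0000
    cross y-line → (2,3), t=0.3400
    cross x-line → (3,3), t=0.6120
    cross x-line → (4,3), t=1.7667
    cross y-line → (4,2), t=2.3400 (wall)
  → r_3 = 2.3400
beam 4: φ=90°, α=15°
  d=(0.9659,0.2588)  start (2,4)  tX=0.5487 tY=3.2069  stride 1/|dx|=1.0353 1/|dy|=3.8637
    cross x-line → (3,4), t=0.5487
    cross x-line → (4,4), t=1.5840
    cross x-line → (5,4), t=2.6192 (wall)
  → r_4 = 2.6192

ranges = [1.5219, 2.9400, 2.3400, 2.6192]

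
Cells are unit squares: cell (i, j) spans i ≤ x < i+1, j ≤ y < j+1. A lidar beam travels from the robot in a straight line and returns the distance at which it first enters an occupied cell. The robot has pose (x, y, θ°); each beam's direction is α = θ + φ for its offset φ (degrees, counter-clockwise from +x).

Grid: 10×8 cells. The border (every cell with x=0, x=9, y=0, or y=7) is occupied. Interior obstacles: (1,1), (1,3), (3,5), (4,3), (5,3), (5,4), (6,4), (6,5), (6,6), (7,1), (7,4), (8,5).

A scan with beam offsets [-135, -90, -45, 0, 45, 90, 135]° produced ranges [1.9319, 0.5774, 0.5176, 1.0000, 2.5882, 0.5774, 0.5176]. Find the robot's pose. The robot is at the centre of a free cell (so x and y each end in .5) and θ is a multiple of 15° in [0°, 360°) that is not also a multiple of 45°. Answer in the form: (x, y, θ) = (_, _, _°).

Candidates: 36 free-cell centres × 16 headings = 576 poses. Raycast each; keep the one whose scan matches to 4 dp.
  (2.5, 5.5, 165°): beam 1 = 0.5774 ≠ 1.9319 ✗
  (1.5, 5.5, 300°): beam 1 = 0.5176 ≠ 1.9319 ✗
  (2.5, 4.5, 300°): beam 1 = 1.5529 ≠ 1.9319 ✗
  …
  (3.5, 6.5, 150°): r_1=1.9319, r_2=0.5774, r_3=0.5176, r_4=1.0000, r_5=2.5882, r_6=0.5774, r_7=0.5176 — all match ✓
Only this pose fits every beam.

(x, y, θ) = (3.5, 6.5, 150°)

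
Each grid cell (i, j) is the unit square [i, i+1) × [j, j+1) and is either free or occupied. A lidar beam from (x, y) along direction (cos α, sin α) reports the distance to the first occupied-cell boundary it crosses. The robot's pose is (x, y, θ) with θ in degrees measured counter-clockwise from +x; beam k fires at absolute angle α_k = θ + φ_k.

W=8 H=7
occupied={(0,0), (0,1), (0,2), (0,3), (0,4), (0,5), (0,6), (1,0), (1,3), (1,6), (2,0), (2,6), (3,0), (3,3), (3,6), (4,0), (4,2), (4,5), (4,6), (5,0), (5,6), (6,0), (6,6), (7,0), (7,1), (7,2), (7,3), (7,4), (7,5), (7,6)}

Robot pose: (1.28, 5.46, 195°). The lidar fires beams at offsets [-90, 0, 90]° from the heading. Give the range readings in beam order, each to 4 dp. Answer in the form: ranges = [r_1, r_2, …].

beam 1: φ=-90°, α=105°
  cosα=-0.2588 sinα=0.9659 | (1,5) | tMaxX 1.0818 tMaxY 0.5590 | tΔX 3.8637 tΔY 1.0353
    t=0.5590 [y] (1,6) — stop
  → r_1 = 0.5590
beam 2: φ=0°, α=195°
  cosα=-0.9659 sinα=-0.2588 | (1,5) | tMaxX 0.2899 tMaxY 1.7773 | tΔX 1.0353 tΔY 3.8637
    t=0.2899 [x] (0,5) — stop
  → r_2 = 0.2899
beam 3: φ=90°, α=285°
  cosα=0.2588 sinα=-0.9659 | (1,5) | tMaxX 2.7819 tMaxY 0.4762 | tΔX 3.8637 tΔY 1.0353
    t=0.4762 [y] (1,4)
    t=1.5115 [y] (1,3) — stop
  → r_3 = 1.5115

ranges = [0.5590, 0.2899, 1.5115]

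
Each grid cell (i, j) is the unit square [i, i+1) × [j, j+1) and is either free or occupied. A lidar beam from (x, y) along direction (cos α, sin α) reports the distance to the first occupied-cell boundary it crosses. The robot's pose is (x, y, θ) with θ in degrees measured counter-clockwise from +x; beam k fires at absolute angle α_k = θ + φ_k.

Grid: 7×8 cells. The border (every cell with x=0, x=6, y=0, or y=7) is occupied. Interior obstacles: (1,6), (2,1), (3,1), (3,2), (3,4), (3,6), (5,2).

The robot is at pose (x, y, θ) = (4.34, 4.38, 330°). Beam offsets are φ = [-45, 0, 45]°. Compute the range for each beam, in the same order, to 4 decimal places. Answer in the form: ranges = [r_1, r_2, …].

beam 1: φ=-45°, α=285°
  d=(0.2588,-0.9659)  start (4,4)  tX=2.5500 tY=0.3934  stride 1/|dx|=3.8637 1/|dy|=1.0353
    cross y-line → (4,3), t=0.3934
    cross y-line → (4,2), t=1.4287
    cross y-line → (4,1), t=2.4640
    cross x-line → (5,1), t=2.5500
    cross y-line → (5,0), t=3.4992 (wall)
  → r_1 = 3.4992
beam 2: φ=0°, α=330°
  d=(0.8660,-0.5000)  start (4,4)  tX=0.7621 tY=0.7600  stride 1/|dx|=1.1547 1/|dy|=2.0000
    cross y-line → (4,3), t=0.7600
    cross x-line → (5,3), t=0.7621
    cross x-line → (6,3), t=1.9168 (wall)
  → r_2 = 1.9168
beam 3: φ=45°, α=15°
  d=(0.9659,0.2588)  start (4,4)  tX=0.6833 tY=2.3955  stride 1/|dx|=1.0353 1/|dy|=3.8637
    cross x-line → (5,4), t=0.6833
    cross x-line → (6,4), t=1.7186 (wall)
  → r_3 = 1.7186

ranges = [3.4992, 1.9168, 1.7186]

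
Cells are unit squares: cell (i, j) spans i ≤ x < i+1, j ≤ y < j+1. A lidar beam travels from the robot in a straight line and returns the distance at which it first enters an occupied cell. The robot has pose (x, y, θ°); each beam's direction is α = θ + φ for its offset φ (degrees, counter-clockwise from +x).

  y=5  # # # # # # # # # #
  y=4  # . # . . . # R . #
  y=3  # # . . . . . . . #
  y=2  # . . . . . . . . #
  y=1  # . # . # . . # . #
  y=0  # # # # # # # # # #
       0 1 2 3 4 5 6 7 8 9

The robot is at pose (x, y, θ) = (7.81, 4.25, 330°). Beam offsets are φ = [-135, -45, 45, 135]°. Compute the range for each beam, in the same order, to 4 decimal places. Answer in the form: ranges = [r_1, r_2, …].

ranges = [0.8386, 3.3646, 1.2320, 0.7765]

beam 1: φ=-135°, α=195°
  dir = (cos 195°, sin 195°) = (-0.9659, -0.2588); from cell (7,4)
  next x-line at t=0.8386, next y-line at t=0.9659; Δt_x=1.0353, Δt_y=3.8637
    x: enter (6,4) at t=0.8386 ← occupied
  → r_1 = 0.8386
beam 2: φ=-45°, α=285°
  dir = (cos 285°, sin 285°) = (0.2588, -0.9659); from cell (7,4)
  next x-line at t=0.7341, next y-line at t=0.2588; Δt_x=3.8637, Δt_y=1.0353
    y: enter (7,3) at t=0.2588
    x: enter (8,3) at t=0.7341
    y: enter (8,2) at t=1.2941
    y: enter (8,1) at t=2.3294
    y: enter (8,0) at t=3.3646 ← occupied
  → r_2 = 3.3646
beam 3: φ=45°, α=15°
  dir = (cos 15°, sin 15°) = (0.9659, 0.2588); from cell (7,4)
  next x-line at t=0.1967, next y-line at t=2.8978; Δt_x=1.0353, Δt_y=3.8637
    x: enter (8,4) at t=0.1967
    x: enter (9,4) at t=1.2320 ← occupied
  → r_3 = 1.2320
beam 4: φ=135°, α=105°
  dir = (cos 105°, sin 105°) = (-0.2588, 0.9659); from cell (7,4)
  next x-line at t=3.1296, next y-line at t=0.7765; Δt_x=3.8637, Δt_y=1.0353
    y: enter (7,5) at t=0.7765 ← occupied
  → r_4 = 0.7765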